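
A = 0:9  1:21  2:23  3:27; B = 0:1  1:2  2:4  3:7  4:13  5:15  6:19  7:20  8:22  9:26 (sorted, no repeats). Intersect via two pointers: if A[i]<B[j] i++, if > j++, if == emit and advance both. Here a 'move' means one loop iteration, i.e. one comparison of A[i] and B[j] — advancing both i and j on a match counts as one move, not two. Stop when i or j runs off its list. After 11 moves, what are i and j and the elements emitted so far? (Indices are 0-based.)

i=0 j=0: 9>1, j++
i=0 j=1: 9>2, j++
i=0 j=2: 9>4, j++
i=0 j=3: 9>7, j++
i=0 j=4: 9<13, i++
i=1 j=4: 21>13, j++
i=1 j=5: 21>15, j++
i=1 j=6: 21>19, j++
i=1 j=7: 21>20, j++
i=1 j=8: 21<22, i++
i=2 j=8: 23>22, j++

i=2, j=9, emitted=[]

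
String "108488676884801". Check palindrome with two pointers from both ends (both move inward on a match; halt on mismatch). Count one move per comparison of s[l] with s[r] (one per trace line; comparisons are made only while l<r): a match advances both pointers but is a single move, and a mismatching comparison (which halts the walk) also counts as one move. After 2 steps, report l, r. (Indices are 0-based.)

l=2, r=12

l=0 r=14: '1'=='1', l++,r--
l=1 r=13: '0'=='0', l++,r--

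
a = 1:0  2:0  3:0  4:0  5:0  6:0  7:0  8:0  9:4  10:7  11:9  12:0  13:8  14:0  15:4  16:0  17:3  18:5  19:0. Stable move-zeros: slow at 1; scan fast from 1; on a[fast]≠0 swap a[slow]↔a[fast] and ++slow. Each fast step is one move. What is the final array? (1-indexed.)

(s=1,f=1) a[fast]=0 → fast++
(s=1,f=2) a[fast]=0 → fast++
(s=1,f=3) a[fast]=0 → fast++
(s=1,f=4) a[fast]=0 → fast++
(s=1,f=5) a[fast]=0 → fast++
(s=1,f=6) a[fast]=0 → fast++
(s=1,f=7) a[fast]=0 → fast++
(s=1,f=8) a[fast]=0 → fast++
(s=1,f=9) a[fast]=4≠0 swap→a[1]=4 → slow++,fast++
(s=2,f=10) a[fast]=7≠0 swap→a[2]=7 → slow++,fast++
(s=3,f=11) a[fast]=9≠0 swap→a[3]=9 → slow++,fast++
(s=4,f=12) a[fast]=0 → fast++
(s=4,f=13) a[fast]=8≠0 swap→a[4]=8 → slow++,fast++
(s=5,f=14) a[fast]=0 → fast++
(s=5,f=15) a[fast]=4≠0 swap→a[5]=4 → slow++,fast++
(s=6,f=16) a[fast]=0 → fast++
(s=6,f=17) a[fast]=3≠0 swap→a[6]=3 → slow++,fast++
(s=7,f=18) a[fast]=5≠0 swap→a[7]=5 → slow++,fast++
(s=8,f=19) a[fast]=0 → fast++

[4, 7, 9, 8, 4, 3, 5, 0, 0, 0, 0, 0, 0, 0, 0, 0, 0, 0, 0]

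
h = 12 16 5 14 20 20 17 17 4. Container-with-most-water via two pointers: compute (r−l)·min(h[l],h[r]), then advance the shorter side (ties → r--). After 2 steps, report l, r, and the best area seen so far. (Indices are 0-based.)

l=1, r=7, best area=84

[0,8] min(12,4)*8=32 best=32 * → r--
[0,7] min(12,17)*7=84 best=84 * → l++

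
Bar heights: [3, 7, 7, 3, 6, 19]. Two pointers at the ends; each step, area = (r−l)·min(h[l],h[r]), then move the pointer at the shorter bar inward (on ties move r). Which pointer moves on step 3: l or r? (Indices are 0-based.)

[0,5] min(3,19)*5=15 best=15 * → l++
[1,5] min(7,19)*4=28 best=28 * → l++
[2,5] min(7,19)*3=21 best=28 → l++

l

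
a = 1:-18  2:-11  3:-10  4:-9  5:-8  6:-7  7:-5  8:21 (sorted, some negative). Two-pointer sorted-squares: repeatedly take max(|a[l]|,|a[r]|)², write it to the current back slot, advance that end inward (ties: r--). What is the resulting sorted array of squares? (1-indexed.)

l=1 r=8: |-18|<=|21| out[8]=441, r--
l=1 r=7: |-18|>|-5| out[7]=324, l++
l=2 r=7: |-11|>|-5| out[6]=121, l++
l=3 r=7: |-10|>|-5| out[5]=100, l++
l=4 r=7: |-9|>|-5| out[4]=81, l++
l=5 r=7: |-8|>|-5| out[3]=64, l++
l=6 r=7: |-7|>|-5| out[2]=49, l++
l=7 r=7: |-5|<=|-5| out[1]=25, r--

[25, 49, 64, 81, 100, 121, 324, 441]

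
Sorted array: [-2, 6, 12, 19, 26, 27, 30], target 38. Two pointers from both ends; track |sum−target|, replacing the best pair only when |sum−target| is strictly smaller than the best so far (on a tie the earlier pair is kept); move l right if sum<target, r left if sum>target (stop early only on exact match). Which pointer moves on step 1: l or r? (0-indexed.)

l

l=0 r=6: -2+30=28 d=10 *, l++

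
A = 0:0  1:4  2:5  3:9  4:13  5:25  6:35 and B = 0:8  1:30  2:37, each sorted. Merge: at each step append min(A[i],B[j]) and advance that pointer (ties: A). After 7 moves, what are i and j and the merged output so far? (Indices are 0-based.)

i=6, j=1, merged so far=[0, 4, 5, 8, 9, 13, 25]

[i=0,j=0] A[i]=0<=B[j]=8 take 0 → i++
[i=1,j=0] A[i]=4<=B[j]=8 take 4 → i++
[i=2,j=0] A[i]=5<=B[j]=8 take 5 → i++
[i=3,j=0] A[i]=9>B[j]=8 take 8 → j++
[i=3,j=1] A[i]=9<=B[j]=30 take 9 → i++
[i=4,j=1] A[i]=13<=B[j]=30 take 13 → i++
[i=5,j=1] A[i]=25<=B[j]=30 take 25 → i++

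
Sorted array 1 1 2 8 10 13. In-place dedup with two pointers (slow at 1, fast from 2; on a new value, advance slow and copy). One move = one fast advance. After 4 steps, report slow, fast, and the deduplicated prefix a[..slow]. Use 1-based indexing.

slow=4, fast=6, prefix=[1, 2, 8, 10]

(s=1,f=2) a[fast]=1=a[slow] dup → fast++
(s=1,f=3) a[fast]=2≠a[slow]=1 write a[2]=2 → slow++,fast++
(s=2,f=4) a[fast]=8≠a[slow]=2 write a[3]=8 → slow++,fast++
(s=3,f=5) a[fast]=10≠a[slow]=8 write a[4]=10 → slow++,fast++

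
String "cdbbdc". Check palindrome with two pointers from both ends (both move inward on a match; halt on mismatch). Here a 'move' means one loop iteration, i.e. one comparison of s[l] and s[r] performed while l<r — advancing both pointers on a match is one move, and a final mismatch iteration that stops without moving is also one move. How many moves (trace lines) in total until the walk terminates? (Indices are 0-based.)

l=0 r=5: 'c'=='c', l++,r--
l=1 r=4: 'd'=='d', l++,r--
l=2 r=3: 'b'=='b', l++,r--

3 moves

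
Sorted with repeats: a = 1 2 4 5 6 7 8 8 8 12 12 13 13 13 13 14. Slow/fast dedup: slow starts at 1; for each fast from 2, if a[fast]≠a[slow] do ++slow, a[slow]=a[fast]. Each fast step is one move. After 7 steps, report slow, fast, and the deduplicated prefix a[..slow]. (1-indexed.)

slow=1 fast=2: a[fast]=2≠a[slow]=1 write a[2]=2, slow++,fast++
slow=2 fast=3: a[fast]=4≠a[slow]=2 write a[3]=4, slow++,fast++
slow=3 fast=4: a[fast]=5≠a[slow]=4 write a[4]=5, slow++,fast++
slow=4 fast=5: a[fast]=6≠a[slow]=5 write a[5]=6, slow++,fast++
slow=5 fast=6: a[fast]=7≠a[slow]=6 write a[6]=7, slow++,fast++
slow=6 fast=7: a[fast]=8≠a[slow]=7 write a[7]=8, slow++,fast++
slow=7 fast=8: a[fast]=8=a[slow] dup, fast++

slow=7, fast=9, prefix=[1, 2, 4, 5, 6, 7, 8]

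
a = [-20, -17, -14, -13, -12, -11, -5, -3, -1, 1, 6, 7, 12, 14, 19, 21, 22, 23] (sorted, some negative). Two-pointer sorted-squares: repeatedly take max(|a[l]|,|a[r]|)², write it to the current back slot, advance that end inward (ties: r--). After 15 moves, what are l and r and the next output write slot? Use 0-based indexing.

l=7, r=9, next write slot=2

l=0 r=17: |-20|<=|23| out[17]=529, r--
l=0 r=16: |-20|<=|22| out[16]=484, r--
l=0 r=15: |-20|<=|21| out[15]=441, r--
l=0 r=14: |-20|>|19| out[14]=400, l++
l=1 r=14: |-17|<=|19| out[13]=361, r--
l=1 r=13: |-17|>|14| out[12]=289, l++
l=2 r=13: |-14|<=|14| out[11]=196, r--
l=2 r=12: |-14|>|12| out[10]=196, l++
l=3 r=12: |-13|>|12| out[9]=169, l++
l=4 r=12: |-12|<=|12| out[8]=144, r--
l=4 r=11: |-12|>|7| out[7]=144, l++
l=5 r=11: |-11|>|7| out[6]=121, l++
l=6 r=11: |-5|<=|7| out[5]=49, r--
l=6 r=10: |-5|<=|6| out[4]=36, r--
l=6 r=9: |-5|>|1| out[3]=25, l++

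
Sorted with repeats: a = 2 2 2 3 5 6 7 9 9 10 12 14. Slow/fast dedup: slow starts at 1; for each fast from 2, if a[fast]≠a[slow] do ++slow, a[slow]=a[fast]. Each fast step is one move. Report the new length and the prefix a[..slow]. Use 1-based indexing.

slow=1 fast=2: a[fast]=2=a[slow] dup, fast++
slow=1 fast=3: a[fast]=2=a[slow] dup, fast++
slow=1 fast=4: a[fast]=3≠a[slow]=2 write a[2]=3, slow++,fast++
slow=2 fast=5: a[fast]=5≠a[slow]=3 write a[3]=5, slow++,fast++
slow=3 fast=6: a[fast]=6≠a[slow]=5 write a[4]=6, slow++,fast++
slow=4 fast=7: a[fast]=7≠a[slow]=6 write a[5]=7, slow++,fast++
slow=5 fast=8: a[fast]=9≠a[slow]=7 write a[6]=9, slow++,fast++
slow=6 fast=9: a[fast]=9=a[slow] dup, fast++
slow=6 fast=10: a[fast]=10≠a[slow]=9 write a[7]=10, slow++,fast++
slow=7 fast=11: a[fast]=12≠a[slow]=10 write a[8]=12, slow++,fast++
slow=8 fast=12: a[fast]=14≠a[slow]=12 write a[9]=14, slow++,fast++

length 9; prefix = [2, 3, 5, 6, 7, 9, 10, 12, 14]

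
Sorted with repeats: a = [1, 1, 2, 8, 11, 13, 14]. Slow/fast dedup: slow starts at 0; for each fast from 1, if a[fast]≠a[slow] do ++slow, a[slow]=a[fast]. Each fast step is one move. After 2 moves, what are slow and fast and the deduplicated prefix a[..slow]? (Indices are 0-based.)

(s=0,f=1) a[fast]=1=a[slow] dup → fast++
(s=0,f=2) a[fast]=2≠a[slow]=1 write a[1]=2 → slow++,fast++

slow=1, fast=3, prefix=[1, 2]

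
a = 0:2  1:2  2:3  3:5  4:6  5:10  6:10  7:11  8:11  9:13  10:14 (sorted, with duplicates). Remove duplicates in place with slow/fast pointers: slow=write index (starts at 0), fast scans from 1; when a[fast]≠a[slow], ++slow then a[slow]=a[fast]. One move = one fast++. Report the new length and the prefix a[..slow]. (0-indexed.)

(s=0,f=1) a[fast]=2=a[slow] dup → fast++
(s=0,f=2) a[fast]=3≠a[slow]=2 write a[1]=3 → slow++,fast++
(s=1,f=3) a[fast]=5≠a[slow]=3 write a[2]=5 → slow++,fast++
(s=2,f=4) a[fast]=6≠a[slow]=5 write a[3]=6 → slow++,fast++
(s=3,f=5) a[fast]=10≠a[slow]=6 write a[4]=10 → slow++,fast++
(s=4,f=6) a[fast]=10=a[slow] dup → fast++
(s=4,f=7) a[fast]=11≠a[slow]=10 write a[5]=11 → slow++,fast++
(s=5,f=8) a[fast]=11=a[slow] dup → fast++
(s=5,f=9) a[fast]=13≠a[slow]=11 write a[6]=13 → slow++,fast++
(s=6,f=10) a[fast]=14≠a[slow]=13 write a[7]=14 → slow++,fast++

length 8; prefix = [2, 3, 5, 6, 10, 11, 13, 14]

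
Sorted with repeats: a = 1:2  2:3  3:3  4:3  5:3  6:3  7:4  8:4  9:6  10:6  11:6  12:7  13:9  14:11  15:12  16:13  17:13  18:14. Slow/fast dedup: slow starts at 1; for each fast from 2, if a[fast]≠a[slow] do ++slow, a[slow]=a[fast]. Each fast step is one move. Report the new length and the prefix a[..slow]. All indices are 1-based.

length 10; prefix = [2, 3, 4, 6, 7, 9, 11, 12, 13, 14]

(s=1,f=2) a[fast]=3≠a[slow]=2 write a[2]=3 → slow++,fast++
(s=2,f=3) a[fast]=3=a[slow] dup → fast++
(s=2,f=4) a[fast]=3=a[slow] dup → fast++
(s=2,f=5) a[fast]=3=a[slow] dup → fast++
(s=2,f=6) a[fast]=3=a[slow] dup → fast++
(s=2,f=7) a[fast]=4≠a[slow]=3 write a[3]=4 → slow++,fast++
(s=3,f=8) a[fast]=4=a[slow] dup → fast++
(s=3,f=9) a[fast]=6≠a[slow]=4 write a[4]=6 → slow++,fast++
(s=4,f=10) a[fast]=6=a[slow] dup → fast++
(s=4,f=11) a[fast]=6=a[slow] dup → fast++
(s=4,f=12) a[fast]=7≠a[slow]=6 write a[5]=7 → slow++,fast++
(s=5,f=13) a[fast]=9≠a[slow]=7 write a[6]=9 → slow++,fast++
(s=6,f=14) a[fast]=11≠a[slow]=9 write a[7]=11 → slow++,fast++
(s=7,f=15) a[fast]=12≠a[slow]=11 write a[8]=12 → slow++,fast++
(s=8,f=16) a[fast]=13≠a[slow]=12 write a[9]=13 → slow++,fast++
(s=9,f=17) a[fast]=13=a[slow] dup → fast++
(s=9,f=18) a[fast]=14≠a[slow]=13 write a[10]=14 → slow++,fast++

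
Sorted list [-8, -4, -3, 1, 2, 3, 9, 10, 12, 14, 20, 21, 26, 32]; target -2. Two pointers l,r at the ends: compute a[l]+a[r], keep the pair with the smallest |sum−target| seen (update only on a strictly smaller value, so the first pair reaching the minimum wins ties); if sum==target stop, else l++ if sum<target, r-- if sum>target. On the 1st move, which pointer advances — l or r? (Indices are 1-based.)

[1,14] -8+32=24 d=26 * → r--

r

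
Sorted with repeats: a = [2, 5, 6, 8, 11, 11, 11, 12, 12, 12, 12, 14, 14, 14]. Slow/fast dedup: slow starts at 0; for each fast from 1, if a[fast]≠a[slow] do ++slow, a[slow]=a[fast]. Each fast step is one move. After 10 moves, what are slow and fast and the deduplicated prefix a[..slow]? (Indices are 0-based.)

slow=5, fast=11, prefix=[2, 5, 6, 8, 11, 12]

(s=0,f=1) a[fast]=5≠a[slow]=2 write a[1]=5 → slow++,fast++
(s=1,f=2) a[fast]=6≠a[slow]=5 write a[2]=6 → slow++,fast++
(s=2,f=3) a[fast]=8≠a[slow]=6 write a[3]=8 → slow++,fast++
(s=3,f=4) a[fast]=11≠a[slow]=8 write a[4]=11 → slow++,fast++
(s=4,f=5) a[fast]=11=a[slow] dup → fast++
(s=4,f=6) a[fast]=11=a[slow] dup → fast++
(s=4,f=7) a[fast]=12≠a[slow]=11 write a[5]=12 → slow++,fast++
(s=5,f=8) a[fast]=12=a[slow] dup → fast++
(s=5,f=9) a[fast]=12=a[slow] dup → fast++
(s=5,f=10) a[fast]=12=a[slow] dup → fast++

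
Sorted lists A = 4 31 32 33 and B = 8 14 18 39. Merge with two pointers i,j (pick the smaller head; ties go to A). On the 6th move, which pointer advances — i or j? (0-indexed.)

i

[i=0,j=0] A[i]=4<=B[j]=8 take 4 → i++
[i=1,j=0] A[i]=31>B[j]=8 take 8 → j++
[i=1,j=1] A[i]=31>B[j]=14 take 14 → j++
[i=1,j=2] A[i]=31>B[j]=18 take 18 → j++
[i=1,j=3] A[i]=31<=B[j]=39 take 31 → i++
[i=2,j=3] A[i]=32<=B[j]=39 take 32 → i++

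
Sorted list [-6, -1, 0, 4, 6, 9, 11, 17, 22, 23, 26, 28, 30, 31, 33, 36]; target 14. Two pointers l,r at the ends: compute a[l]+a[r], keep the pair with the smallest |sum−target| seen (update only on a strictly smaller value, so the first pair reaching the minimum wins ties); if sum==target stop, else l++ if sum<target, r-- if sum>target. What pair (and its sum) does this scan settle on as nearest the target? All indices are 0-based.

[0,15] -6+36=30 d=16 * → r--
[0,14] -6+33=27 d=13 * → r--
[0,13] -6+31=25 d=11 * → r--
[0,12] -6+30=24 d=10 * → r--
[0,11] -6+28=22 d=8 * → r--
[0,10] -6+26=20 d=6 * → r--
[0,9] -6+23=17 d=3 * → r--
[0,8] -6+22=16 d=2 * → r--
[0,7] -6+17=11 d=3 → l++
[1,7] -1+17=16 d=2 → r--
[1,6] -1+11=10 d=4 → l++
[2,6] 0+11=11 d=3 → l++
[3,6] 4+11=15 d=1 * → r--
[3,5] 4+9=13 d=1 → l++
[4,5] 6+9=15 d=1 → r--

pair (4, 11) with sum 15 (|Δ|=1)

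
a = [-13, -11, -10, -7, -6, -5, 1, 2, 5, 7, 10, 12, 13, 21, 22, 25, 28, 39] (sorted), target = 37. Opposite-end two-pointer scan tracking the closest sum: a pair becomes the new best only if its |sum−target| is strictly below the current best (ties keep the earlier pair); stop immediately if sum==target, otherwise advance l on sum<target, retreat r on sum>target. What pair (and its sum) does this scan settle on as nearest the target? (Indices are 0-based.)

l=0 r=17: -13+39=26 d=11 *, l++
l=1 r=17: -11+39=28 d=9 *, l++
l=2 r=17: -10+39=29 d=8 *, l++
l=3 r=17: -7+39=32 d=5 *, l++
l=4 r=17: -6+39=33 d=4 *, l++
l=5 r=17: -5+39=34 d=3 *, l++
l=6 r=17: 1+39=40 d=3, r--
l=6 r=16: 1+28=29 d=8, l++
l=7 r=16: 2+28=30 d=7, l++
l=8 r=16: 5+28=33 d=4, l++
l=9 r=16: 7+28=35 d=2 *, l++
l=10 r=16: 10+28=38 d=1 *, r--
l=10 r=15: 10+25=35 d=2, l++
l=11 r=15: 12+25=37 d=0 *, stop

pair (12, 25) with sum 37 (|Δ|=0)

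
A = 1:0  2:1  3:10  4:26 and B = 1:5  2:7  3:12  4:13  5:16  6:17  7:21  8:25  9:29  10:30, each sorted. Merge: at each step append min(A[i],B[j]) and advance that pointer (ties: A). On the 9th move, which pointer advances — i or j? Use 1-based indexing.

[i=1,j=1] A[i]=0<=B[j]=5 take 0 → i++
[i=2,j=1] A[i]=1<=B[j]=5 take 1 → i++
[i=3,j=1] A[i]=10>B[j]=5 take 5 → j++
[i=3,j=2] A[i]=10>B[j]=7 take 7 → j++
[i=3,j=3] A[i]=10<=B[j]=12 take 10 → i++
[i=4,j=3] A[i]=26>B[j]=12 take 12 → j++
[i=4,j=4] A[i]=26>B[j]=13 take 13 → j++
[i=4,j=5] A[i]=26>B[j]=16 take 16 → j++
[i=4,j=6] A[i]=26>B[j]=17 take 17 → j++

j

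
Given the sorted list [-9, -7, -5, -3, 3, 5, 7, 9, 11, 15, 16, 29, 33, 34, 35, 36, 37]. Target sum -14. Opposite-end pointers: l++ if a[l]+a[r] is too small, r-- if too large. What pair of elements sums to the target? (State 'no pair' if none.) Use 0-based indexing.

(-9, -5)

l=0 r=16: -9+37=28 >-14, r--
l=0 r=15: -9+36=27 >-14, r--
l=0 r=14: -9+35=26 >-14, r--
l=0 r=13: -9+34=25 >-14, r--
l=0 r=12: -9+33=24 >-14, r--
l=0 r=11: -9+29=20 >-14, r--
l=0 r=10: -9+16=7 >-14, r--
l=0 r=9: -9+15=6 >-14, r--
l=0 r=8: -9+11=2 >-14, r--
l=0 r=7: -9+9=0 >-14, r--
l=0 r=6: -9+7=-2 >-14, r--
l=0 r=5: -9+5=-4 >-14, r--
l=0 r=4: -9+3=-6 >-14, r--
l=0 r=3: -9+-3=-12 >-14, r--
l=0 r=2: -9+-5=-14, found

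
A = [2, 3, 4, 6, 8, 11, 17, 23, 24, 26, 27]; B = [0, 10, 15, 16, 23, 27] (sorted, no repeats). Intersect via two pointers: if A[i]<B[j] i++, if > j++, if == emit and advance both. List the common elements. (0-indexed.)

intersection = [23, 27]

[i=0,j=0] 2>0 → j++
[i=0,j=1] 2<10 → i++
[i=1,j=1] 3<10 → i++
[i=2,j=1] 4<10 → i++
[i=3,j=1] 6<10 → i++
[i=4,j=1] 8<10 → i++
[i=5,j=1] 11>10 → j++
[i=5,j=2] 11<15 → i++
[i=6,j=2] 17>15 → j++
[i=6,j=3] 17>16 → j++
[i=6,j=4] 17<23 → i++
[i=7,j=4] 23==23 emit → i++,j++
[i=8,j=5] 24<27 → i++
[i=9,j=5] 26<27 → i++
[i=10,j=5] 27==27 emit → i++,j++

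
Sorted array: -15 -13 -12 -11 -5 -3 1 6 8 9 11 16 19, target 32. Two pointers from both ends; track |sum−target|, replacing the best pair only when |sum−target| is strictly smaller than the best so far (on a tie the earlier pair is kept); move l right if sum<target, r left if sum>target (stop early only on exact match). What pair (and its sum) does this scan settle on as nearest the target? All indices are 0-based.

pair (11, 19) with sum 30 (|Δ|=2)

[0,12] -15+19=4 d=28 * → l++
[1,12] -13+19=6 d=26 * → l++
[2,12] -12+19=7 d=25 * → l++
[3,12] -11+19=8 d=24 * → l++
[4,12] -5+19=14 d=18 * → l++
[5,12] -3+19=16 d=16 * → l++
[6,12] 1+19=20 d=12 * → l++
[7,12] 6+19=25 d=7 * → l++
[8,12] 8+19=27 d=5 * → l++
[9,12] 9+19=28 d=4 * → l++
[10,12] 11+19=30 d=2 * → l++
[11,12] 16+19=35 d=3 → r--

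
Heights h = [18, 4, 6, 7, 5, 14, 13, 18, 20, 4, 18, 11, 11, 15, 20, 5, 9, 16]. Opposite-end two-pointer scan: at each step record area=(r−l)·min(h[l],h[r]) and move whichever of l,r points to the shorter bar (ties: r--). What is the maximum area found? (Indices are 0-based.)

max area = 272

[0,17] min(18,16)*17=272 best=272 * → r--
[0,16] min(18,9)*16=144 best=272 → r--
[0,15] min(18,5)*15=75 best=272 → r--
[0,14] min(18,20)*14=252 best=272 → l++
[1,14] min(4,20)*13=52 best=272 → l++
[2,14] min(6,20)*12=72 best=272 → l++
[3,14] min(7,20)*11=77 best=272 → l++
[4,14] min(5,20)*10=50 best=272 → l++
[5,14] min(14,20)*9=126 best=272 → l++
[6,14] min(13,20)*8=104 best=272 → l++
[7,14] min(18,20)*7=126 best=272 → l++
[8,14] min(20,20)*6=120 best=272 → r--
[8,13] min(20,15)*5=75 best=272 → r--
[8,12] min(20,11)*4=44 best=272 → r--
[8,11] min(20,11)*3=33 best=272 → r--
[8,10] min(20,18)*2=36 best=272 → r--
[8,9] min(20,4)*1=4 best=272 → r--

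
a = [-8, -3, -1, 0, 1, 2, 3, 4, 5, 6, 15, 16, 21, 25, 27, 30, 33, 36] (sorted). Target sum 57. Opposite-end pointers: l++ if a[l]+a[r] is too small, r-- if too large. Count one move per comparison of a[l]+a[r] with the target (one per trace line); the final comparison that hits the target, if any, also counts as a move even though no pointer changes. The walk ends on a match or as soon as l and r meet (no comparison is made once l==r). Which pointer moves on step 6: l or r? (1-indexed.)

l

[1,18] -8+36=28 <57 → l++
[2,18] -3+36=33 <57 → l++
[3,18] -1+36=35 <57 → l++
[4,18] 0+36=36 <57 → l++
[5,18] 1+36=37 <57 → l++
[6,18] 2+36=38 <57 → l++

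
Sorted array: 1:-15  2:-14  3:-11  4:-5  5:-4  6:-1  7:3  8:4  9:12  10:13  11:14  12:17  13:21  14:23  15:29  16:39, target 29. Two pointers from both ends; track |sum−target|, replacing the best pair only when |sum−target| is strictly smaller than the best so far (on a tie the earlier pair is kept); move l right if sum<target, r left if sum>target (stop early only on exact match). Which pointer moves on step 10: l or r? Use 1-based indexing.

l

[1,16] -15+39=24 d=5 * → l++
[2,16] -14+39=25 d=4 * → l++
[3,16] -11+39=28 d=1 * → l++
[4,16] -5+39=34 d=5 → r--
[4,15] -5+29=24 d=5 → l++
[5,15] -4+29=25 d=4 → l++
[6,15] -1+29=28 d=1 → l++
[7,15] 3+29=32 d=3 → r--
[7,14] 3+23=26 d=3 → l++
[8,14] 4+23=27 d=2 → l++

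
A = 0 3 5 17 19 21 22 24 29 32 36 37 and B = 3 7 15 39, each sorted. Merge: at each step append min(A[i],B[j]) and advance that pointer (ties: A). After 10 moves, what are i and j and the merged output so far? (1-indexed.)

i=8, j=4, merged so far=[0, 3, 3, 5, 7, 15, 17, 19, 21, 22]

i=1 j=1: A[i]=0<=B[j]=3 take 0, i++
i=2 j=1: A[i]=3<=B[j]=3 take 3, i++
i=3 j=1: A[i]=5>B[j]=3 take 3, j++
i=3 j=2: A[i]=5<=B[j]=7 take 5, i++
i=4 j=2: A[i]=17>B[j]=7 take 7, j++
i=4 j=3: A[i]=17>B[j]=15 take 15, j++
i=4 j=4: A[i]=17<=B[j]=39 take 17, i++
i=5 j=4: A[i]=19<=B[j]=39 take 19, i++
i=6 j=4: A[i]=21<=B[j]=39 take 21, i++
i=7 j=4: A[i]=22<=B[j]=39 take 22, i++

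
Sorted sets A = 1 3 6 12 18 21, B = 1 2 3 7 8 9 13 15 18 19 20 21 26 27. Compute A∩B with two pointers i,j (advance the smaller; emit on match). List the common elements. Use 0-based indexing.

i=0 j=0: 1==1 emit, i++,j++
i=1 j=1: 3>2, j++
i=1 j=2: 3==3 emit, i++,j++
i=2 j=3: 6<7, i++
i=3 j=3: 12>7, j++
i=3 j=4: 12>8, j++
i=3 j=5: 12>9, j++
i=3 j=6: 12<13, i++
i=4 j=6: 18>13, j++
i=4 j=7: 18>15, j++
i=4 j=8: 18==18 emit, i++,j++
i=5 j=9: 21>19, j++
i=5 j=10: 21>20, j++
i=5 j=11: 21==21 emit, i++,j++

intersection = [1, 3, 18, 21]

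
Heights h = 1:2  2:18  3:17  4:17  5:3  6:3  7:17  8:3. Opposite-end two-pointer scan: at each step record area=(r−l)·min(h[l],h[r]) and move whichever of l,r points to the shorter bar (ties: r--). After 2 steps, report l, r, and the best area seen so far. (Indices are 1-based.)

[1,8] min(2,3)*7=14 best=14 * → l++
[2,8] min(18,3)*6=18 best=18 * → r--

l=2, r=7, best area=18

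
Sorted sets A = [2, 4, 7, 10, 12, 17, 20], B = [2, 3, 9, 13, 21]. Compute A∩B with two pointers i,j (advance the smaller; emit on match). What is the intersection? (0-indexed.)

i=0 j=0: 2==2 emit, i++,j++
i=1 j=1: 4>3, j++
i=1 j=2: 4<9, i++
i=2 j=2: 7<9, i++
i=3 j=2: 10>9, j++
i=3 j=3: 10<13, i++
i=4 j=3: 12<13, i++
i=5 j=3: 17>13, j++
i=5 j=4: 17<21, i++
i=6 j=4: 20<21, i++

intersection = [2]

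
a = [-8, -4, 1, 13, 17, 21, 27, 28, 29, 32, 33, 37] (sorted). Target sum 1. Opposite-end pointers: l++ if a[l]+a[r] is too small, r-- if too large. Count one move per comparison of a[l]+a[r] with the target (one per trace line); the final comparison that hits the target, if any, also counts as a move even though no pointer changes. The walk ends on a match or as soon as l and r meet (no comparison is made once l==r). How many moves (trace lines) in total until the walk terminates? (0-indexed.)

[0,11] -8+37=29 >1 → r--
[0,10] -8+33=25 >1 → r--
[0,9] -8+32=24 >1 → r--
[0,8] -8+29=21 >1 → r--
[0,7] -8+28=20 >1 → r--
[0,6] -8+27=19 >1 → r--
[0,5] -8+21=13 >1 → r--
[0,4] -8+17=9 >1 → r--
[0,3] -8+13=5 >1 → r--
[0,2] -8+1=-7 <1 → l++
[1,2] -4+1=-3 <1 → l++

11 moves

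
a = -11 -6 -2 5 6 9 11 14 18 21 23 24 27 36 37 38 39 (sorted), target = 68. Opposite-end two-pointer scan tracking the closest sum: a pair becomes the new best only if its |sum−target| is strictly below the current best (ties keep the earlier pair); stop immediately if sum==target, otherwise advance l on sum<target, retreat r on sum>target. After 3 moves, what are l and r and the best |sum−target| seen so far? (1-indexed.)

l=4, r=17, best |Δ|=31

l=1 r=17: -11+39=28 d=40 *, l++
l=2 r=17: -6+39=33 d=35 *, l++
l=3 r=17: -2+39=37 d=31 *, l++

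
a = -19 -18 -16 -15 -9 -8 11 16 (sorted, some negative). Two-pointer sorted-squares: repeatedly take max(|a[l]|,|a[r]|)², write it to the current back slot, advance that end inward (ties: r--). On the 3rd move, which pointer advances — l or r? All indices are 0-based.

r

[0,7] |-19|>|16| out[7]=361 → l++
[1,7] |-18|>|16| out[6]=324 → l++
[2,7] |-16|<=|16| out[5]=256 → r--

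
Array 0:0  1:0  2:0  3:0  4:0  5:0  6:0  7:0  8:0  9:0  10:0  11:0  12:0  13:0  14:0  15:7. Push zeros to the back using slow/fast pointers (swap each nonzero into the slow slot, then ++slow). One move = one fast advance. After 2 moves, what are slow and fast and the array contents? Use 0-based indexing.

slow=0 fast=0: a[fast]=0, fast++
slow=0 fast=1: a[fast]=0, fast++

slow=0, fast=2, a=[0, 0, 0, 0, 0, 0, 0, 0, 0, 0, 0, 0, 0, 0, 0, 7]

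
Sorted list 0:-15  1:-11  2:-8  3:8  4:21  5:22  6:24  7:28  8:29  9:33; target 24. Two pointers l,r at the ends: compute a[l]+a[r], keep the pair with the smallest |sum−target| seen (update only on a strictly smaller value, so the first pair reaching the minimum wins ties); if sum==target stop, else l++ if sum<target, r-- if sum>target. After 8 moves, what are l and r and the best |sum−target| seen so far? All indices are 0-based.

l=0 r=9: -15+33=18 d=6 *, l++
l=1 r=9: -11+33=22 d=2 *, l++
l=2 r=9: -8+33=25 d=1 *, r--
l=2 r=8: -8+29=21 d=3, l++
l=3 r=8: 8+29=37 d=13, r--
l=3 r=7: 8+28=36 d=12, r--
l=3 r=6: 8+24=32 d=8, r--
l=3 r=5: 8+22=30 d=6, r--

l=3, r=4, best |Δ|=1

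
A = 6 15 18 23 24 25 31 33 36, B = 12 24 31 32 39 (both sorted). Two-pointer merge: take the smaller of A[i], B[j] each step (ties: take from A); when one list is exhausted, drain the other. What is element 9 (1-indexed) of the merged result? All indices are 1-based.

merged[9] = 31

i=1 j=1: A[i]=6<=B[j]=12 take 6, i++
i=2 j=1: A[i]=15>B[j]=12 take 12, j++
i=2 j=2: A[i]=15<=B[j]=24 take 15, i++
i=3 j=2: A[i]=18<=B[j]=24 take 18, i++
i=4 j=2: A[i]=23<=B[j]=24 take 23, i++
i=5 j=2: A[i]=24<=B[j]=24 take 24, i++
i=6 j=2: A[i]=25>B[j]=24 take 24, j++
i=6 j=3: A[i]=25<=B[j]=31 take 25, i++
i=7 j=3: A[i]=31<=B[j]=31 take 31, i++
i=8 j=3: A[i]=33>B[j]=31 take 31, j++
i=8 j=4: A[i]=33>B[j]=32 take 32, j++
i=8 j=5: A[i]=33<=B[j]=39 take 33, i++
i=9 j=5: A[i]=36<=B[j]=39 take 36, i++
i=10 j=5: A done, take B[j]=39, j++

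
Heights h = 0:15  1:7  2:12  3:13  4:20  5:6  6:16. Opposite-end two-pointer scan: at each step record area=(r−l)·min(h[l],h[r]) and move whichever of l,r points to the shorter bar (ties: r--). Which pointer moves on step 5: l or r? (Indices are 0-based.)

r

[0,6] min(15,16)*6=90 best=90 * → l++
[1,6] min(7,16)*5=35 best=90 → l++
[2,6] min(12,16)*4=48 best=90 → l++
[3,6] min(13,16)*3=39 best=90 → l++
[4,6] min(20,16)*2=32 best=90 → r--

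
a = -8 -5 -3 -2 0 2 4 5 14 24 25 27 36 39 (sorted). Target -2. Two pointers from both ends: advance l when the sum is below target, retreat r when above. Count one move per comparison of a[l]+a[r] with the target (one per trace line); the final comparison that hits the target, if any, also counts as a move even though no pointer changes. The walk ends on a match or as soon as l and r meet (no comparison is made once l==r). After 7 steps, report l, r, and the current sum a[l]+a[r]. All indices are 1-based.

l=2, r=8, sum=0

[1,14] -8+39=31 >-2 → r--
[1,13] -8+36=28 >-2 → r--
[1,12] -8+27=19 >-2 → r--
[1,11] -8+25=17 >-2 → r--
[1,10] -8+24=16 >-2 → r--
[1,9] -8+14=6 >-2 → r--
[1,8] -8+5=-3 <-2 → l++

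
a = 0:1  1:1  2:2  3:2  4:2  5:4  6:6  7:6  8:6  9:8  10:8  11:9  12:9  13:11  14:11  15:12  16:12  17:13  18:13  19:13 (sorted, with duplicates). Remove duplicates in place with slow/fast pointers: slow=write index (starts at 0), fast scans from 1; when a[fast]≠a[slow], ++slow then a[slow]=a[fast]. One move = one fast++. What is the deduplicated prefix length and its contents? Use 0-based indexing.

slow=0 fast=1: a[fast]=1=a[slow] dup, fast++
slow=0 fast=2: a[fast]=2≠a[slow]=1 write a[1]=2, slow++,fast++
slow=1 fast=3: a[fast]=2=a[slow] dup, fast++
slow=1 fast=4: a[fast]=2=a[slow] dup, fast++
slow=1 fast=5: a[fast]=4≠a[slow]=2 write a[2]=4, slow++,fast++
slow=2 fast=6: a[fast]=6≠a[slow]=4 write a[3]=6, slow++,fast++
slow=3 fast=7: a[fast]=6=a[slow] dup, fast++
slow=3 fast=8: a[fast]=6=a[slow] dup, fast++
slow=3 fast=9: a[fast]=8≠a[slow]=6 write a[4]=8, slow++,fast++
slow=4 fast=10: a[fast]=8=a[slow] dup, fast++
slow=4 fast=11: a[fast]=9≠a[slow]=8 write a[5]=9, slow++,fast++
slow=5 fast=12: a[fast]=9=a[slow] dup, fast++
slow=5 fast=13: a[fast]=11≠a[slow]=9 write a[6]=11, slow++,fast++
slow=6 fast=14: a[fast]=11=a[slow] dup, fast++
slow=6 fast=15: a[fast]=12≠a[slow]=11 write a[7]=12, slow++,fast++
slow=7 fast=16: a[fast]=12=a[slow] dup, fast++
slow=7 fast=17: a[fast]=13≠a[slow]=12 write a[8]=13, slow++,fast++
slow=8 fast=18: a[fast]=13=a[slow] dup, fast++
slow=8 fast=19: a[fast]=13=a[slow] dup, fast++

length 9; prefix = [1, 2, 4, 6, 8, 9, 11, 12, 13]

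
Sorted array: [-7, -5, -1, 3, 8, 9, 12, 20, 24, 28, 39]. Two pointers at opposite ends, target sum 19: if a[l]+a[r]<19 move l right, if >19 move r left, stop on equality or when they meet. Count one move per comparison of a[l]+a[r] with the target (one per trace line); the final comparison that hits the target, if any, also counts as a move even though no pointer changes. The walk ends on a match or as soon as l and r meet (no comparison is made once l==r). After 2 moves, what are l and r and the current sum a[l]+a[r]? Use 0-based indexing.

l=0, r=8, sum=17

[0,10] -7+39=32 >19 → r--
[0,9] -7+28=21 >19 → r--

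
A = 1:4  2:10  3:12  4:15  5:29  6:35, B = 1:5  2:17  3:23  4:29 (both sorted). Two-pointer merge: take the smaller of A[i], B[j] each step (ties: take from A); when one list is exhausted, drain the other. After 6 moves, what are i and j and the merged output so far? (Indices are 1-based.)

[i=1,j=1] A[i]=4<=B[j]=5 take 4 → i++
[i=2,j=1] A[i]=10>B[j]=5 take 5 → j++
[i=2,j=2] A[i]=10<=B[j]=17 take 10 → i++
[i=3,j=2] A[i]=12<=B[j]=17 take 12 → i++
[i=4,j=2] A[i]=15<=B[j]=17 take 15 → i++
[i=5,j=2] A[i]=29>B[j]=17 take 17 → j++

i=5, j=3, merged so far=[4, 5, 10, 12, 15, 17]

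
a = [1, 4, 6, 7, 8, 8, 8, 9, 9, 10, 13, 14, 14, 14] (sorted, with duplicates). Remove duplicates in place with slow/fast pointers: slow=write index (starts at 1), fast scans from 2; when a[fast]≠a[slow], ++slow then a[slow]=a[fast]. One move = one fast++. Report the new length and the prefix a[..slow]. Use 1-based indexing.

length 9; prefix = [1, 4, 6, 7, 8, 9, 10, 13, 14]

(s=1,f=2) a[fast]=4≠a[slow]=1 write a[2]=4 → slow++,fast++
(s=2,f=3) a[fast]=6≠a[slow]=4 write a[3]=6 → slow++,fast++
(s=3,f=4) a[fast]=7≠a[slow]=6 write a[4]=7 → slow++,fast++
(s=4,f=5) a[fast]=8≠a[slow]=7 write a[5]=8 → slow++,fast++
(s=5,f=6) a[fast]=8=a[slow] dup → fast++
(s=5,f=7) a[fast]=8=a[slow] dup → fast++
(s=5,f=8) a[fast]=9≠a[slow]=8 write a[6]=9 → slow++,fast++
(s=6,f=9) a[fast]=9=a[slow] dup → fast++
(s=6,f=10) a[fast]=10≠a[slow]=9 write a[7]=10 → slow++,fast++
(s=7,f=11) a[fast]=13≠a[slow]=10 write a[8]=13 → slow++,fast++
(s=8,f=12) a[fast]=14≠a[slow]=13 write a[9]=14 → slow++,fast++
(s=9,f=13) a[fast]=14=a[slow] dup → fast++
(s=9,f=14) a[fast]=14=a[slow] dup → fast++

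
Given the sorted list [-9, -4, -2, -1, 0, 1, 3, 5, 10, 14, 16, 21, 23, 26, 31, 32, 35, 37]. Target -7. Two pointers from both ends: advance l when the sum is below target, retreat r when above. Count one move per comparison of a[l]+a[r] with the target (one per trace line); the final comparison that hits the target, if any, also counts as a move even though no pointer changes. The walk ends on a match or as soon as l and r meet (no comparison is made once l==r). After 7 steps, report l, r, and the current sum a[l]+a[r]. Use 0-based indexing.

l=0, r=10, sum=7

[0,17] -9+37=28 >-7 → r--
[0,16] -9+35=26 >-7 → r--
[0,15] -9+32=23 >-7 → r--
[0,14] -9+31=22 >-7 → r--
[0,13] -9+26=17 >-7 → r--
[0,12] -9+23=14 >-7 → r--
[0,11] -9+21=12 >-7 → r--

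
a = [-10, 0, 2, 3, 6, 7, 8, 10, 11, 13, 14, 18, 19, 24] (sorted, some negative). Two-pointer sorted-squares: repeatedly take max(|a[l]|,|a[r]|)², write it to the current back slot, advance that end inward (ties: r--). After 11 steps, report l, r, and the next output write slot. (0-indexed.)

l=0 r=13: |-10|<=|24| out[13]=576, r--
l=0 r=12: |-10|<=|19| out[12]=361, r--
l=0 r=11: |-10|<=|18| out[11]=324, r--
l=0 r=10: |-10|<=|14| out[10]=196, r--
l=0 r=9: |-10|<=|13| out[9]=169, r--
l=0 r=8: |-10|<=|11| out[8]=121, r--
l=0 r=7: |-10|<=|10| out[7]=100, r--
l=0 r=6: |-10|>|8| out[6]=100, l++
l=1 r=6: |0|<=|8| out[5]=64, r--
l=1 r=5: |0|<=|7| out[4]=49, r--
l=1 r=4: |0|<=|6| out[3]=36, r--

l=1, r=3, next write slot=2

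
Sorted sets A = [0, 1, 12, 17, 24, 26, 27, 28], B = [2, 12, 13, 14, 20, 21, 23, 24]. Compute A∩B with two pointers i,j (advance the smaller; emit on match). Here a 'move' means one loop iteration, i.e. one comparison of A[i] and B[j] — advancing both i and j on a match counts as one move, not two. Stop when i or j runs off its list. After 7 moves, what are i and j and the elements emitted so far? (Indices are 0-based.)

[i=0,j=0] 0<2 → i++
[i=1,j=0] 1<2 → i++
[i=2,j=0] 12>2 → j++
[i=2,j=1] 12==12 emit → i++,j++
[i=3,j=2] 17>13 → j++
[i=3,j=3] 17>14 → j++
[i=3,j=4] 17<20 → i++

i=4, j=4, emitted=[12]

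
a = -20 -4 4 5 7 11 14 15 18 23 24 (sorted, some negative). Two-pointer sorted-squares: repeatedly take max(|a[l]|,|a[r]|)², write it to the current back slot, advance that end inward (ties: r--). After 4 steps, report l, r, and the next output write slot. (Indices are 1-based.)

l=2, r=8, next write slot=7

[1,11] |-20|<=|24| out[11]=576 → r--
[1,10] |-20|<=|23| out[10]=529 → r--
[1,9] |-20|>|18| out[9]=400 → l++
[2,9] |-4|<=|18| out[8]=324 → r--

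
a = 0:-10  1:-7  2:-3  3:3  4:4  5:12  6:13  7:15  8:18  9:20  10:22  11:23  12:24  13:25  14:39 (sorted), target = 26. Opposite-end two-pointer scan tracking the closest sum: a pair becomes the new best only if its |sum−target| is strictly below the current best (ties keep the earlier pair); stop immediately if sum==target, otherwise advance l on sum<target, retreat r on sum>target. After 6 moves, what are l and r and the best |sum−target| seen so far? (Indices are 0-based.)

l=0 r=14: -10+39=29 d=3 *, r--
l=0 r=13: -10+25=15 d=11, l++
l=1 r=13: -7+25=18 d=8, l++
l=2 r=13: -3+25=22 d=4, l++
l=3 r=13: 3+25=28 d=2 *, r--
l=3 r=12: 3+24=27 d=1 *, r--

l=3, r=11, best |Δ|=1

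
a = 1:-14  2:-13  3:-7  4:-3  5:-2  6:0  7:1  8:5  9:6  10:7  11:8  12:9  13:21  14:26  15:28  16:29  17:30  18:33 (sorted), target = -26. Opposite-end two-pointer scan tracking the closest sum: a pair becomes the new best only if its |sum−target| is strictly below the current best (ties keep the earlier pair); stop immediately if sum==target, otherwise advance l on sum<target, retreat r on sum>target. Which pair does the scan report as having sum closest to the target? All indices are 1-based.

l=1 r=18: -14+33=19 d=45 *, r--
l=1 r=17: -14+30=16 d=42 *, r--
l=1 r=16: -14+29=15 d=41 *, r--
l=1 r=15: -14+28=14 d=40 *, r--
l=1 r=14: -14+26=12 d=38 *, r--
l=1 r=13: -14+21=7 d=33 *, r--
l=1 r=12: -14+9=-5 d=21 *, r--
l=1 r=11: -14+8=-6 d=20 *, r--
l=1 r=10: -14+7=-7 d=19 *, r--
l=1 r=9: -14+6=-8 d=18 *, r--
l=1 r=8: -14+5=-9 d=17 *, r--
l=1 r=7: -14+1=-13 d=13 *, r--
l=1 r=6: -14+0=-14 d=12 *, r--
l=1 r=5: -14+-2=-16 d=10 *, r--
l=1 r=4: -14+-3=-17 d=9 *, r--
l=1 r=3: -14+-7=-21 d=5 *, r--
l=1 r=2: -14+-13=-27 d=1 *, l++

pair (-14, -13) with sum -27 (|Δ|=1)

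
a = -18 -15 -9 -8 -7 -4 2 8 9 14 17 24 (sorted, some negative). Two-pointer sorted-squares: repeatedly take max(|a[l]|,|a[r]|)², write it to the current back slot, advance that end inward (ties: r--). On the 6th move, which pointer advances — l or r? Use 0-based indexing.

[0,11] |-18|<=|24| out[11]=576 → r--
[0,10] |-18|>|17| out[10]=324 → l++
[1,10] |-15|<=|17| out[9]=289 → r--
[1,9] |-15|>|14| out[8]=225 → l++
[2,9] |-9|<=|14| out[7]=196 → r--
[2,8] |-9|<=|9| out[6]=81 → r--

r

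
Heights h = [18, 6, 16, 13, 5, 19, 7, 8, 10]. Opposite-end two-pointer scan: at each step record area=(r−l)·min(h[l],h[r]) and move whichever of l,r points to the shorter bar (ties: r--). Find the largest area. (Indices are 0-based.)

max area = 90

[0,8] min(18,10)*8=80 best=80 * → r--
[0,7] min(18,8)*7=56 best=80 → r--
[0,6] min(18,7)*6=42 best=80 → r--
[0,5] min(18,19)*5=90 best=90 * → l++
[1,5] min(6,19)*4=24 best=90 → l++
[2,5] min(16,19)*3=48 best=90 → l++
[3,5] min(13,19)*2=26 best=90 → l++
[4,5] min(5,19)*1=5 best=90 → l++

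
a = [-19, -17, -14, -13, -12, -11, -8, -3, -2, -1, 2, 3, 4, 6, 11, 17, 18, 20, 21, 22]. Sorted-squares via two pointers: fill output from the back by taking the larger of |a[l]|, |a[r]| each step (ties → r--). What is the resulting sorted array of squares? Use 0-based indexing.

[1, 4, 4, 9, 9, 16, 36, 64, 121, 121, 144, 169, 196, 289, 289, 324, 361, 400, 441, 484]

[0,19] |-19|<=|22| out[19]=484 → r--
[0,18] |-19|<=|21| out[18]=441 → r--
[0,17] |-19|<=|20| out[17]=400 → r--
[0,16] |-19|>|18| out[16]=361 → l++
[1,16] |-17|<=|18| out[15]=324 → r--
[1,15] |-17|<=|17| out[14]=289 → r--
[1,14] |-17|>|11| out[13]=289 → l++
[2,14] |-14|>|11| out[12]=196 → l++
[3,14] |-13|>|11| out[11]=169 → l++
[4,14] |-12|>|11| out[10]=144 → l++
[5,14] |-11|<=|11| out[9]=121 → r--
[5,13] |-11|>|6| out[8]=121 → l++
[6,13] |-8|>|6| out[7]=64 → l++
[7,13] |-3|<=|6| out[6]=36 → r--
[7,12] |-3|<=|4| out[5]=16 → r--
[7,11] |-3|<=|3| out[4]=9 → r--
[7,10] |-3|>|2| out[3]=9 → l++
[8,10] |-2|<=|2| out[2]=4 → r--
[8,9] |-2|>|-1| out[1]=4 → l++
[9,9] |-1|<=|-1| out[0]=1 → r--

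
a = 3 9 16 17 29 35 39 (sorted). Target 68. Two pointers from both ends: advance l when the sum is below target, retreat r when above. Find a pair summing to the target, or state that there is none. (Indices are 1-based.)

(29, 39)

l=1 r=7: 3+39=42 <68, l++
l=2 r=7: 9+39=48 <68, l++
l=3 r=7: 16+39=55 <68, l++
l=4 r=7: 17+39=56 <68, l++
l=5 r=7: 29+39=68, found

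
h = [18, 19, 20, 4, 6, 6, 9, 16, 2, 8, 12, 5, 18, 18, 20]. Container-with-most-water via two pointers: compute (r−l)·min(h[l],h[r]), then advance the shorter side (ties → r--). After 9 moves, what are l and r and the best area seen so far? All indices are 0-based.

[0,14] min(18,20)*14=252 best=252 * → l++
[1,14] min(19,20)*13=247 best=252 → l++
[2,14] min(20,20)*12=240 best=252 → r--
[2,13] min(20,18)*11=198 best=252 → r--
[2,12] min(20,18)*10=180 best=252 → r--
[2,11] min(20,5)*9=45 best=252 → r--
[2,10] min(20,12)*8=96 best=252 → r--
[2,9] min(20,8)*7=56 best=252 → r--
[2,8] min(20,2)*6=12 best=252 → r--

l=2, r=7, best area=252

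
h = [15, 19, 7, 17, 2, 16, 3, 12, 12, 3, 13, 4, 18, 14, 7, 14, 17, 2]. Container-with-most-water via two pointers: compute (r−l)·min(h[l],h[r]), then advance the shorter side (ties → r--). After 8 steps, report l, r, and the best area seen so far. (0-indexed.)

l=1, r=10, best area=255

[0,17] min(15,2)*17=34 best=34 * → r--
[0,16] min(15,17)*16=240 best=240 * → l++
[1,16] min(19,17)*15=255 best=255 * → r--
[1,15] min(19,14)*14=196 best=255 → r--
[1,14] min(19,7)*13=91 best=255 → r--
[1,13] min(19,14)*12=168 best=255 → r--
[1,12] min(19,18)*11=198 best=255 → r--
[1,11] min(19,4)*10=40 best=255 → r--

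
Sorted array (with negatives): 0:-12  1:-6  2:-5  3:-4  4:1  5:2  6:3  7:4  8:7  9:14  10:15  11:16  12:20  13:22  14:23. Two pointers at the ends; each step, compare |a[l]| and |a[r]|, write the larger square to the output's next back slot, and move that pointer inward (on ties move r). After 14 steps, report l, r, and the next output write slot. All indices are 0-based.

[0,14] |-12|<=|23| out[14]=529 → r--
[0,13] |-12|<=|22| out[13]=484 → r--
[0,12] |-12|<=|20| out[12]=400 → r--
[0,11] |-12|<=|16| out[11]=256 → r--
[0,10] |-12|<=|15| out[10]=225 → r--
[0,9] |-12|<=|14| out[9]=196 → r--
[0,8] |-12|>|7| out[8]=144 → l++
[1,8] |-6|<=|7| out[7]=49 → r--
[1,7] |-6|>|4| out[6]=36 → l++
[2,7] |-5|>|4| out[5]=25 → l++
[3,7] |-4|<=|4| out[4]=16 → r--
[3,6] |-4|>|3| out[3]=16 → l++
[4,6] |1|<=|3| out[2]=9 → r--
[4,5] |1|<=|2| out[1]=4 → r--

l=4, r=4, next write slot=0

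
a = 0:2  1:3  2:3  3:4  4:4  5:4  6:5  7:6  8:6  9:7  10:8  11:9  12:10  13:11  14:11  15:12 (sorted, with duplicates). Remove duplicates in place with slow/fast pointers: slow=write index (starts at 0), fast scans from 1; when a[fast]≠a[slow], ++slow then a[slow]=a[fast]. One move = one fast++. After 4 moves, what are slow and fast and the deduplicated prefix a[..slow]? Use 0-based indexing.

slow=2, fast=5, prefix=[2, 3, 4]

(s=0,f=1) a[fast]=3≠a[slow]=2 write a[1]=3 → slow++,fast++
(s=1,f=2) a[fast]=3=a[slow] dup → fast++
(s=1,f=3) a[fast]=4≠a[slow]=3 write a[2]=4 → slow++,fast++
(s=2,f=4) a[fast]=4=a[slow] dup → fast++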